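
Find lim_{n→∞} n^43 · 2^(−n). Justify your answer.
lim = 0

Exponentials with base > 1 dominate every fixed polynomial: for any fixed c, n^c / 2^n → 0 as n → ∞ (e.g. by the ratio test, or by writing 2^n = e^(n ln 2) and noting e^(n ln 2) / n^c → ∞). Hence n^43 · 2^(−n) = n^43 / 2^n → 0.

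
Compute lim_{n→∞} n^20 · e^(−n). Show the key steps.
lim = 0

Exponentials with base > 1 dominate every fixed polynomial: for any fixed c, n^c / e^n → 0 as n → ∞ (e.g. by the ratio test, or since e^n grows faster than any power of n). Hence n^20 · e^(−n) = n^20 / e^n → 0.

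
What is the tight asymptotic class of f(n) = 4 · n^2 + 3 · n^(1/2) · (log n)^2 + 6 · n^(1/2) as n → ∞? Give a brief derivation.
f(n) ∈ Θ(n^2)

Compare the terms by growth order. For large n, n^a · (log n)^b dominates n^a' · (log n)^b' iff a > a', or (a = a' and b > b'). Ranking the 3 terms shows the dominant one is 4 · n^2. Hence f(n) ∈ Θ(n^2).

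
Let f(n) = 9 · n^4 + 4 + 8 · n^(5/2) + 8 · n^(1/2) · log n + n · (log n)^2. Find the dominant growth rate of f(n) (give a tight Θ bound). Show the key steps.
f(n) ∈ Θ(n^4)

Compare the terms by growth order. For large n, n^a · (log n)^b dominates n^a' · (log n)^b' iff a > a', or (a = a' and b > b'). Ranking the 5 terms shows the dominant one is 9 · n^4. Hence f(n) ∈ Θ(n^4).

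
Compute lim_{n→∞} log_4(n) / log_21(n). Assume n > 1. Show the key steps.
lim = ln(21) / ln(4) = log_4(21)

Change of base: log_4(n) = ln n / ln 4 and log_21(n) = ln n / ln 21. The ratio is (ln n / ln 4) · (ln 21 / ln n) = ln 21 / ln 4, a constant independent of n. So the limit is ln 21 / ln 4 = log_4(21).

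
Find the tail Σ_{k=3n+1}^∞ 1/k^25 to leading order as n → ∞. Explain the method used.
Σ_{k>3n} 1/k^25 ~ 1/(24 · (3n)^24)

Compare to the integral: ∫_{3n}^∞ x^(−25) dx = [−x^(−24)/24]_{3n}^∞ = 1/((25−1)·(3n)^24). Euler-Maclaurin then gives
  Σ_{k>3n} 1/k^25 = ∫_{3n}^∞ dx/x^25 − 1/(2·(3n)^25) + O(1/(3n)^26).
(Equivalently this is ζ(25) − Σ_{k≤3n} 1/k^25.)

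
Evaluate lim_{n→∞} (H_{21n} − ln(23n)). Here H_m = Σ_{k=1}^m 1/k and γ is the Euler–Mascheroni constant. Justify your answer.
lim = ln(21/23) + γ

By Euler-Maclaurin, H_m = ln m + γ + O(1/m). So
  H_{21n} − ln(23n) = ln(21n) + γ − ln(23n) + O(1/n)
                       = ln(21/23) + γ + O(1/n).
Hence the limit is ln(21/23) + γ.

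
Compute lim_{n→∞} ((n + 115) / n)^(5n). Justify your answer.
lim = e^575

Rewrite as (1 + 115/n)^(5n). By the standard limit (1 + x/n)^n → e^x, we have (1 + 115/n)^n → e^115, and raising to the 5th power gives e^575.
More precisely, ln[(1 + 115/n)^(5n)] = 5n · ln(1 + 115/n) = 5n · (115/n + O(1/n^2)) = 575 + O(1/n) → 575.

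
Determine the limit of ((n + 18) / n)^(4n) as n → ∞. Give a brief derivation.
lim = e^72

Rewrite as (1 + 18/n)^(4n). By the standard limit (1 + x/n)^n → e^x, we have (1 + 18/n)^n → e^18, and raising to the 4th power gives e^72.
More precisely, ln[(1 + 18/n)^(4n)] = 4n · ln(1 + 18/n) = 4n · (18/n + O(1/n^2)) = 72 + O(1/n) → 72.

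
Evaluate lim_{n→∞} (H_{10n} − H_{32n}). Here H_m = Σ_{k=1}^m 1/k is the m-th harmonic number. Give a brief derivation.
lim = ln(10/32) = ln(5/16)

Euler-Maclaurin gives H_m = ln m + γ + 1/(2m) + O(1/m^2). The γ and O(1/m) terms cancel in the difference:
  H_{10n} − H_{32n} = ln(10n) − ln(32n) + O(1/n) = ln(10/32) + O(1/n).
Hence the limit is ln(10/32) = ln(5/16).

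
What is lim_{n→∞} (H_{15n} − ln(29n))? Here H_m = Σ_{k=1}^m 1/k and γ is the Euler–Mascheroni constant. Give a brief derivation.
lim = ln(15/29) + γ

By Euler-Maclaurin, H_m = ln m + γ + O(1/m). So
  H_{15n} − ln(29n) = ln(15n) + γ − ln(29n) + O(1/n)
                       = ln(15/29) + γ + O(1/n).
Hence the limit is ln(15/29) + γ.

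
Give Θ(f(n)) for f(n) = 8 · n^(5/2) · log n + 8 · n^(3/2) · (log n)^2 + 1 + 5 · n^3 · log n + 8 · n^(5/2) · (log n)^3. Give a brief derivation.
f(n) ∈ Θ(n^3 · log n)

Compare the terms by growth order. For large n, n^a · (log n)^b dominates n^a' · (log n)^b' iff a > a', or (a = a' and b > b'). Ranking the 5 terms shows the dominant one is 5 · n^3 · log n. Hence f(n) ∈ Θ(n^3 · log n).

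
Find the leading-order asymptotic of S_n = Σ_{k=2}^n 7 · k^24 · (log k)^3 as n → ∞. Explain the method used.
S_n ~ 7 · n^25 · (log n)^3 / 25

By integral comparison, S_n = ∫_1^n 7 · x^24 · (log x)^3 dx + O(n^24 · (log n)^3). For the integral, the leading term of ∫_1^n x^24 (log x)^3 dx is n^25/25 · (log n)^3 (by repeated integration by parts; each step lowers the log-exponent and produces a relatively O(1/log n) correction). Hence S_n ~ 7 · n^25 · (log n)^3 / 25.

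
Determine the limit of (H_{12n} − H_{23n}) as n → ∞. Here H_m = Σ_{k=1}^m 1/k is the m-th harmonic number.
lim = ln(12/23)

Euler-Maclaurin gives H_m = ln m + γ + 1/(2m) + O(1/m^2). The γ and O(1/m) terms cancel in the difference:
  H_{12n} − H_{23n} = ln(12n) − ln(23n) + O(1/n) = ln(12/23) + O(1/n).
Hence the limit is ln(12/23).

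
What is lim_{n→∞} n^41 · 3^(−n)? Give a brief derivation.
lim = 0

Exponentials with base > 1 dominate every fixed polynomial: for any fixed c, n^c / 3^n → 0 as n → ∞ (e.g. by the ratio test, or by writing 3^n = e^(n ln 3) and noting e^(n ln 3) / n^c → ∞). Hence n^41 · 3^(−n) = n^41 / 3^n → 0.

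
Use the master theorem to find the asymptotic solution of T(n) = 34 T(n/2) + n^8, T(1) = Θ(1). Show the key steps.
T(n) = Θ(n^8)

log_2 34 ≈ 5.087. f(n) = n^8 dominates n^(log_2 34) since 8 > 5.087, and the regularity condition a·f(n/b) = 34·(n/2)^8 = (34/256)·n^8 ≤ c·f(n) holds with c = 34/256 ≈ 0.133 < 1. So this is Case 3: T(n) = Θ(f(n)) = Θ(n^8).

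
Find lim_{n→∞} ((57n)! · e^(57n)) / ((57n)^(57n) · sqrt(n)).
lim = sqrt(2π·57)

Stirling: (57n)! ~ sqrt(2π·57n) · (57n/e)^(57n). Hence
  (57n)! · e^(57n) / (57n)^(57n) ~ sqrt(2π·57n).
Dividing by sqrt(n): sqrt(2π·57n) / sqrt(n) = sqrt(2π·57) · n^((1−1)/2), so the limit is sqrt(2π·57).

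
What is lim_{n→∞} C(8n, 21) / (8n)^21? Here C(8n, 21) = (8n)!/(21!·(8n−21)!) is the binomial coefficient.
lim = 1/21! = 1/51090942171709440000

With N = 8n → ∞: C(N, 21) / N^21 = [N(N−1)…(N−20)] / (21! · N^21) = (1/21!) · 1 · (1 − 1/(8n)) · … · (1 − 20/(8n)). Each factor → 1 as N → ∞, so the limit is 1/21! = 1/51090942171709440000.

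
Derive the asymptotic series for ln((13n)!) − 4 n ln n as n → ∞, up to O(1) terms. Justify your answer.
ln((13n)!) − 4 n ln n = 9 n ln n + 13(ln 13 − 1) n + (1/2) ln(2π·13n) + O(1/n)

Stirling: ln((13n)!) = 13n ln(13n) − 13n + (1/2) ln(2π·13n) + O(1/n).
Expand 13n ln(13n) = 13n (ln n + ln 13) = 13n ln n + 13n ln 13.
Subtract 4n ln n: leading term is (13 − 4) n ln n = 9 n ln n. The next term is 13n ln 13 − 13n = 13(ln 13 − 1) n. Then the (1/2) ln(2π·13n) correction.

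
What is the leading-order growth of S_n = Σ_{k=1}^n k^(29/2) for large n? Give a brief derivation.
S_n ~ (2/31) · n^(31/2)

Integral comparison: Σ_{k=1}^n k^(29/2) = ∫_0^n x^(29/2) dx + O(n^(29/2)). The integral is n^(1 + 29/2) / (1 + 29/2) = n^((29+2)/2) / ((29+2)/2) = (2/31) · n^(31/2).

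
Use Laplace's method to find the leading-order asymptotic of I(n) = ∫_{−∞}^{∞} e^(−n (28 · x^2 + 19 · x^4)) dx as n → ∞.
I(n) ~ sqrt(π/(28n))

φ(x) = 28 · x^2 + 19 · x^4 has its unique global minimum at x* = 0 (since φ'(x) = 56x + 76x^3 = 0 only at x = 0 for real x with both coefficients positive, and φ → ∞ as |x| → ∞). At x* = 0, φ(0) = 0 and φ''(0) = 56. Laplace's method then gives
  I(n) ~ sqrt(2π / (n · φ''(0))) · e^(−n φ(0)) = sqrt(2π / (56n)) = sqrt(π/(28n)).
The 19 · x^4 term contributes only at subleading order (an O(1/n) relative correction).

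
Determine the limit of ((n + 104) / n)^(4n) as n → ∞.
lim = e^416

Rewrite as (1 + 104/n)^(4n). By the standard limit (1 + x/n)^n → e^x, we have (1 + 104/n)^n → e^104, and raising to the 4th power gives e^416.
More precisely, ln[(1 + 104/n)^(4n)] = 4n · ln(1 + 104/n) = 4n · (104/n + O(1/n^2)) = 416 + O(1/n) → 416.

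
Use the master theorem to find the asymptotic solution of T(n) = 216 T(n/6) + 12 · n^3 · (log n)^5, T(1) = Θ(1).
T(n) = Θ(n^3 · (log n)^6)

Here log_6 216 = 3 and f(n) = 12 · n^3 · (log n)^5 = Θ(n^(log_6 216) · (log n)^5). This is the extended Case 2 of the master theorem (f matches the critical exponent up to log factors), giving T(n) = Θ(n^(log_6 216) · (log n)^(5+1)) = Θ(n^3 · (log n)^6).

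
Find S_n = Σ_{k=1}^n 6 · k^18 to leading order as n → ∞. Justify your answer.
S_n ~ 6 · n^19 / 19

By integral comparison (Euler-Maclaurin), Σ_{k=1}^n 6 · k^18 = 6 · ∫_0^n x^18 dx + O(n^18) = 6 · n^19/19 + O(n^18). (Equivalently, Faulhaber's formula gives the same leading term.)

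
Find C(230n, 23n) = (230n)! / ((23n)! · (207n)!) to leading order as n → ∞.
C(230n, 23n) ~ (10000000000/387420489)^(23n) · sqrt(5/(9π·23n))

Write N = 23n. Apply Stirling to each factorial:
  (10N)! ~ sqrt(2π·10N) · (10N/e)^(10N),
  N! ~ sqrt(2π N) · (N/e)^N,
  (9N)! ~ sqrt(2π·9N) · (9N/e)^(9N).
The exponential factors combine to (10N)^(10N) / (N^N · (9N)^(9N)) = 10^(10N)/9^(9N) = (10^10/9^9)^N = (10000000000/387420489)^N.
The square-root prefactors combine to sqrt(2π·10N) / (sqrt(2π N)·sqrt(2π·9N)) = sqrt(10 / (2π·9·N)) = sqrt(5/(9π·23n)).
Substituting N = 23n: C(230n, 23n) ~ (10000000000/387420489)^(23n) · sqrt(5/(9π·23n)).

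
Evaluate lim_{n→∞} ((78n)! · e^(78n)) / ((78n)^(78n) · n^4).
lim = 0

Stirling: (78n)! ~ sqrt(2π·78n) · (78n/e)^(78n). Hence
  (78n)! · e^(78n) / (78n)^(78n) ~ sqrt(2π·78n).
Dividing by n^4: sqrt(2π·78n) / n^4 = sqrt(2π·78) · n^((1−8)/2), so the expression behaves like sqrt(2π·78) · n^((1−8)/2) → 0.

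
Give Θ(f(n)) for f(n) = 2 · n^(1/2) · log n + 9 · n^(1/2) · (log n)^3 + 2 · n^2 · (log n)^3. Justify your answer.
f(n) ∈ Θ(n^2 · (log n)^3)

Compare the terms by growth order. For large n, n^a · (log n)^b dominates n^a' · (log n)^b' iff a > a', or (a = a' and b > b'). Ranking the 3 terms shows the dominant one is 2 · n^2 · (log n)^3. Hence f(n) ∈ Θ(n^2 · (log n)^3).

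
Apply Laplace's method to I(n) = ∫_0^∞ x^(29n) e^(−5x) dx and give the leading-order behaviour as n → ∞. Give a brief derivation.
I(n) ~ (sqrt(2π·29n) / 5) · (29n/(5e))^(29n)

Write the integrand as exp(29n ln x − 5x) and set f(x) = 29n ln x − 5x. Then f'(x) = 29n/x − 5 = 0 at x* = 29n/5, and f''(x*) = −29n/x*^2 = −5^2/(29n). Laplace's method (interior maximum) gives
  I(n) ~ e^(f(x*)) · sqrt(2π / |f''(x*)|)
        = exp(29n ln(29n/5) − 29n) · sqrt(2π · 29n / 5^2)
        = (29n/5)^(29n) e^(−29n) · sqrt(2π·29n) / 5
        = (sqrt(2π·29n) / 5) · (29n/(5e))^(29n).
This matches Γ(29n+1)/5^(29n+1) with Stirling applied to Γ.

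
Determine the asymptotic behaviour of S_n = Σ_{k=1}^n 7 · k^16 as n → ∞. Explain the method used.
S_n ~ 7 · n^17 / 17

By integral comparison (Euler-Maclaurin), Σ_{k=1}^n 7 · k^16 = 7 · ∫_0^n x^16 dx + O(n^16) = 7 · n^17/17 + O(n^16). (Equivalently, Faulhaber's formula gives the same leading term.)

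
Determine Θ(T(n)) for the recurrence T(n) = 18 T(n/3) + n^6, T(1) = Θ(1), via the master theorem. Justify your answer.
T(n) = Θ(n^6)

log_3 18 ≈ 2.631. f(n) = n^6 dominates n^(log_3 18) since 6 > 2.631, and the regularity condition a·f(n/b) = 18·(n/3)^6 = (18/729)·n^6 ≤ c·f(n) holds with c = 18/729 ≈ 0.0247 < 1. So this is Case 3: T(n) = Θ(f(n)) = Θ(n^6).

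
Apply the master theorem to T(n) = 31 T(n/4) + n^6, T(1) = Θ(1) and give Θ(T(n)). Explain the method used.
T(n) = Θ(n^6)

log_4 31 ≈ 2.477. f(n) = n^6 dominates n^(log_4 31) since 6 > 2.477, and the regularity condition a·f(n/b) = 31·(n/4)^6 = (31/4096)·n^6 ≤ c·f(n) holds with c = 31/4096 ≈ 0.00757 < 1. So this is Case 3: T(n) = Θ(f(n)) = Θ(n^6).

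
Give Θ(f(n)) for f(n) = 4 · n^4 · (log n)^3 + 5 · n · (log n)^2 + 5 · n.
f(n) ∈ Θ(n^4 · (log n)^3)

Compare the terms by growth order. For large n, n^a · (log n)^b dominates n^a' · (log n)^b' iff a > a', or (a = a' and b > b'). Ranking the 3 terms shows the dominant one is 4 · n^4 · (log n)^3. Hence f(n) ∈ Θ(n^4 · (log n)^3).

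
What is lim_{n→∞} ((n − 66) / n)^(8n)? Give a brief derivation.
lim = e^(−528)

Rewrite as (1 − 66/n)^(8n). By the standard limit (1 + x/n)^n → e^x, we have (1 − 66/n)^n → e^(−66), and raising to the 8th power gives e^(−528).
More precisely, ln[(1 − 66/n)^(8n)] = 8n · ln(1 − 66/n) = 8n · (-66/n + O(1/n^2)) = -528 + O(1/n) → -528.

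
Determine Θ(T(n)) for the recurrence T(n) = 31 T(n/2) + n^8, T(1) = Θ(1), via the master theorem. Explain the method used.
T(n) = Θ(n^8)

log_2 31 ≈ 4.954. f(n) = n^8 dominates n^(log_2 31) since 8 > 4.954, and the regularity condition a·f(n/b) = 31·(n/2)^8 = (31/256)·n^8 ≤ c·f(n) holds with c = 31/256 ≈ 0.121 < 1. So this is Case 3: T(n) = Θ(f(n)) = Θ(n^8).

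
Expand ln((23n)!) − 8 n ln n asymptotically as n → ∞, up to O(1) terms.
ln((23n)!) − 8 n ln n = 15 n ln n + 23(ln 23 − 1) n + (1/2) ln(2π·23n) + O(1/n)

Stirling: ln((23n)!) = 23n ln(23n) − 23n + (1/2) ln(2π·23n) + O(1/n).
Expand 23n ln(23n) = 23n (ln n + ln 23) = 23n ln n + 23n ln 23.
Subtract 8n ln n: leading term is (23 − 8) n ln n = 15 n ln n. The next term is 23n ln 23 − 23n = 23(ln 23 − 1) n. Then the (1/2) ln(2π·23n) correction.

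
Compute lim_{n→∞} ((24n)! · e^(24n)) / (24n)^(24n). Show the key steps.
lim = ∞

Stirling: (24n)! ~ sqrt(2π·24n) · (24n/e)^(24n). Hence
  (24n)! · e^(24n) / (24n)^(24n) ~ sqrt(2π·24n) = sqrt(2π·24) · sqrt(n) → ∞.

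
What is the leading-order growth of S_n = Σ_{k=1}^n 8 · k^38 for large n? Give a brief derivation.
S_n ~ 8 · n^39 / 39

By integral comparison (Euler-Maclaurin), Σ_{k=1}^n 8 · k^38 = 8 · ∫_0^n x^38 dx + O(n^38) = 8 · n^39/39 + O(n^38). (Equivalently, Faulhaber's formula gives the same leading term.)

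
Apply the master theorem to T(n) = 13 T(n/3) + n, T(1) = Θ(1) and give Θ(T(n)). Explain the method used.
T(n) = Θ(n^(log_3 13))

Master theorem: compare f(n) = n to n^(log_3 13) where log_3 13 ≈ 2.335. Since 1 < log_3 13, we have f(n) = O(n^(log_3 13 − ε)) for some ε > 0 — Case 1. Hence T(n) = Θ(n^(log_3 13)).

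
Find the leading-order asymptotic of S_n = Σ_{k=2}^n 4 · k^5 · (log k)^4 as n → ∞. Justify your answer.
S_n ~ 2 · n^6 · (log n)^4 / 3

By integral comparison, S_n = ∫_1^n 4 · x^5 · (log x)^4 dx + O(n^5 · (log n)^4). For the integral, the leading term of ∫_1^n x^5 (log x)^4 dx is n^6/6 · (log n)^4 (by repeated integration by parts; each step lowers the log-exponent and produces a relatively O(1/log n) correction). Hence S_n ~ 2 · n^6 · (log n)^4 / 3.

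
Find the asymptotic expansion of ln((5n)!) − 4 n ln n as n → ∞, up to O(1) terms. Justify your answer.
ln((5n)!) − 4 n ln n = n ln n + 5(ln 5 − 1) n + (1/2) ln(2π·5n) + O(1/n)

Stirling: ln((5n)!) = 5n ln(5n) − 5n + (1/2) ln(2π·5n) + O(1/n).
Expand 5n ln(5n) = 5n (ln n + ln 5) = 5n ln n + 5n ln 5.
Subtract 4n ln n: leading term is (5 − 4) n ln n = n ln n. The next term is 5n ln 5 − 5n = 5(ln 5 − 1) n. Then the (1/2) ln(2π·5n) correction.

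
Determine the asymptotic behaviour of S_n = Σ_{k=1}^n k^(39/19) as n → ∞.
S_n ~ (19/58) · n^(58/19)

Integral comparison: Σ_{k=1}^n k^(39/19) = ∫_0^n x^(39/19) dx + O(n^(39/19)). The integral is n^(1 + 39/19) / (1 + 39/19) = n^((39+19)/19) / ((39+19)/19) = (19/58) · n^(58/19).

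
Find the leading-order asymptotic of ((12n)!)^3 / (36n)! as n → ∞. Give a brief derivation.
((12n)!)^3/(36n)! ~ ((2π·12n)^(2/2) / sqrt(3)) · 3^(−3·12n)  →  0

Write N = 12n. Stirling: N! ~ sqrt(2π N)(N/e)^N and (3N)! ~ sqrt(2π·3N)·(3N/e)^(3N).
  (N!)^3/(3N)! ~ (2π N)^(3/2) (N/e)^(3N) / [sqrt(2π·3N) (3N/e)^(3N)]
     = (2π N)^(3/2) / sqrt(2π·3N) · (N/(3N))^(3N)
     = (2π N)^((3−1)/2) / sqrt(3) · 3^(−3N).
Since 3^3 > 1, the factor 3^(−3N) decays exponentially, so the ratio → 0. Substituting N = 12n gives the stated form.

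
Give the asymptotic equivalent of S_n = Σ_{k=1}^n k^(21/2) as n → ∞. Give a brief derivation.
S_n ~ (2/23) · n^(23/2)

Integral comparison: Σ_{k=1}^n k^(21/2) = ∫_0^n x^(21/2) dx + O(n^(21/2)). The integral is n^(1 + 21/2) / (1 + 21/2) = n^((21+2)/2) / ((21+2)/2) = (2/23) · n^(23/2).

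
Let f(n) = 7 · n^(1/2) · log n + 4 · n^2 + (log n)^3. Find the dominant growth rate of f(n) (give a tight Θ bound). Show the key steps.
f(n) ∈ Θ(n^2)

Compare the terms by growth order. For large n, n^a · (log n)^b dominates n^a' · (log n)^b' iff a > a', or (a = a' and b > b'). Ranking the 3 terms shows the dominant one is 4 · n^2. Hence f(n) ∈ Θ(n^2).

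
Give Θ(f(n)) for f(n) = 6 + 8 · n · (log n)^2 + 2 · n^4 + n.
f(n) ∈ Θ(n^4)

Compare the terms by growth order. For large n, n^a · (log n)^b dominates n^a' · (log n)^b' iff a > a', or (a = a' and b > b'). Ranking the 4 terms shows the dominant one is 2 · n^4. Hence f(n) ∈ Θ(n^4).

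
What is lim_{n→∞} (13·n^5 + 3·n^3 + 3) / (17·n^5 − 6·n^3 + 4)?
lim = 13/17

For large n the leading n^5 terms dominate both numerator and denominator. Dividing top and bottom by n^5, every other term tends to 0, leaving 13/17.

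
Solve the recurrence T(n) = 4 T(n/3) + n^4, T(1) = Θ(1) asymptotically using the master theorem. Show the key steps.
T(n) = Θ(n^4)

log_3 4 ≈ 1.262. f(n) = n^4 dominates n^(log_3 4) since 4 > 1.262, and the regularity condition a·f(n/b) = 4·(n/3)^4 = (4/81)·n^4 ≤ c·f(n) holds with c = 4/81 ≈ 0.0494 < 1. So this is Case 3: T(n) = Θ(f(n)) = Θ(n^4).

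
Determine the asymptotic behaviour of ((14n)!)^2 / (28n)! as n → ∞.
((14n)!)^2/(28n)! ~ ((2π·14n)^(1/2) / sqrt(2)) · 2^(−2·14n)  →  0

Write N = 14n. Stirling: N! ~ sqrt(2π N)(N/e)^N and (2N)! ~ sqrt(2π·2N)·(2N/e)^(2N).
  (N!)^2/(2N)! ~ (2π N)^(2/2) (N/e)^(2N) / [sqrt(2π·2N) (2N/e)^(2N)]
     = (2π N)^(2/2) / sqrt(2π·2N) · (N/(2N))^(2N)
     = (2π N)^((2−1)/2) / sqrt(2) · 2^(−2N).
Since 2^2 > 1, the factor 2^(−2N) decays exponentially, so the ratio → 0. Substituting N = 14n gives the stated form.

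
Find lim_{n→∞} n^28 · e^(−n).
lim = 0

Exponentials with base > 1 dominate every fixed polynomial: for any fixed c, n^c / e^n → 0 as n → ∞ (e.g. by the ratio test, or since e^n grows faster than any power of n). Hence n^28 · e^(−n) = n^28 / e^n → 0.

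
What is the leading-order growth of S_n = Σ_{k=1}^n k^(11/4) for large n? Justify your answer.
S_n ~ (4/15) · n^(15/4)

Integral comparison: Σ_{k=1}^n k^(11/4) = ∫_0^n x^(11/4) dx + O(n^(11/4)). The integral is n^(1 + 11/4) / (1 + 11/4) = n^((11+4)/4) / ((11+4)/4) = (4/15) · n^(15/4).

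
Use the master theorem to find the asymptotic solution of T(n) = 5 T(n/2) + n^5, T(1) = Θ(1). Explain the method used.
T(n) = Θ(n^5)

log_2 5 ≈ 2.322. f(n) = n^5 dominates n^(log_2 5) since 5 > 2.322, and the regularity condition a·f(n/b) = 5·(n/2)^5 = (5/32)·n^5 ≤ c·f(n) holds with c = 5/32 ≈ 0.156 < 1. So this is Case 3: T(n) = Θ(f(n)) = Θ(n^5).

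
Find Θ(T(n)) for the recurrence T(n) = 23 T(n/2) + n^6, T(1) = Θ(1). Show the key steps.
T(n) = Θ(n^6)

log_2 23 ≈ 4.524. f(n) = n^6 dominates n^(log_2 23) since 6 > 4.524, and the regularity condition a·f(n/b) = 23·(n/2)^6 = (23/64)·n^6 ≤ c·f(n) holds with c = 23/64 ≈ 0.359 < 1. So this is Case 3: T(n) = Θ(f(n)) = Θ(n^6).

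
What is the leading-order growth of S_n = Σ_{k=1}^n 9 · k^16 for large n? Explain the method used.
S_n ~ 9 · n^17 / 17

By integral comparison (Euler-Maclaurin), Σ_{k=1}^n 9 · k^16 = 9 · ∫_0^n x^16 dx + O(n^16) = 9 · n^17/17 + O(n^16). (Equivalently, Faulhaber's formula gives the same leading term.)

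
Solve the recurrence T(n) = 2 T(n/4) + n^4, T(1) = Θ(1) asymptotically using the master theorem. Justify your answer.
T(n) = Θ(n^4)

log_4 2 ≈ 0.500. f(n) = n^4 dominates n^(log_4 2) since 4 > 0.500, and the regularity condition a·f(n/b) = 2·(n/4)^4 = (2/256)·n^4 ≤ c·f(n) holds with c = 2/256 ≈ 0.00781 < 1. So this is Case 3: T(n) = Θ(f(n)) = Θ(n^4).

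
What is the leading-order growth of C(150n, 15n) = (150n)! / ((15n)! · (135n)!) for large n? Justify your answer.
C(150n, 15n) ~ (10000000000/387420489)^(15n) · sqrt(5/(9π·15n))

Write N = 15n. Apply Stirling to each factorial:
  (10N)! ~ sqrt(2π·10N) · (10N/e)^(10N),
  N! ~ sqrt(2π N) · (N/e)^N,
  (9N)! ~ sqrt(2π·9N) · (9N/e)^(9N).
The exponential factors combine to (10N)^(10N) / (N^N · (9N)^(9N)) = 10^(10N)/9^(9N) = (10^10/9^9)^N = (10000000000/387420489)^N.
The square-root prefactors combine to sqrt(2π·10N) / (sqrt(2π N)·sqrt(2π·9N)) = sqrt(10 / (2π·9·N)) = sqrt(5/(9π·15n)).
Substituting N = 15n: C(150n, 15n) ~ (10000000000/387420489)^(15n) · sqrt(5/(9π·15n)).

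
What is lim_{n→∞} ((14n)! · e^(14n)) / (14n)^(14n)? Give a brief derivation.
lim = ∞

Stirling: (14n)! ~ sqrt(2π·14n) · (14n/e)^(14n). Hence
  (14n)! · e^(14n) / (14n)^(14n) ~ sqrt(2π·14n) = sqrt(2π·14) · sqrt(n) → ∞.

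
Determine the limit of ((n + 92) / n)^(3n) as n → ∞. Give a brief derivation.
lim = e^276

Rewrite as (1 + 92/n)^(3n). By the standard limit (1 + x/n)^n → e^x, we have (1 + 92/n)^n → e^92, and raising to the 3rd power gives e^276.
More precisely, ln[(1 + 92/n)^(3n)] = 3n · ln(1 + 92/n) = 3n · (92/n + O(1/n^2)) = 276 + O(1/n) → 276.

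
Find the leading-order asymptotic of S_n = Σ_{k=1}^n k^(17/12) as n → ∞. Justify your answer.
S_n ~ (12/29) · n^(29/12)

Integral comparison: Σ_{k=1}^n k^(17/12) = ∫_0^n x^(17/12) dx + O(n^(17/12)). The integral is n^(1 + 17/12) / (1 + 17/12) = n^((17+12)/12) / ((17+12)/12) = (12/29) · n^(29/12).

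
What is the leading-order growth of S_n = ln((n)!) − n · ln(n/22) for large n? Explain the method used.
S_n ~ n · (ln 22 − 1) + O(ln n)

Stirling: ln((n)!) = n ln(n) − n + O(ln n).
  S_n = n ln(n) − n − n ln(n/22) + O(ln n)
      = n ln(n) − n ln n + n ln 22 − n + O(ln n)
      = n ln 22 − n + O(ln n)
      = n (ln 22 − 1) + O(ln n).
Numerically ln(22) − 1 ≈ 2.0910.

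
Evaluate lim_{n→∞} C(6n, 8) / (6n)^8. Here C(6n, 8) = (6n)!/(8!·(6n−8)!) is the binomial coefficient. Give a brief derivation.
lim = 1/8! = 1/40320

With N = 6n → ∞: C(N, 8) / N^8 = [N(N−1)…(N−7)] / (8! · N^8) = (1/8!) · 1 · (1 − 1/(6n)) · … · (1 − 7/(6n)). Each factor → 1 as N → ∞, so the limit is 1/8! = 1/40320.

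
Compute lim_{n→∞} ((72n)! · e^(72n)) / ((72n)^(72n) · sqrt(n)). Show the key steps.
lim = sqrt(2π·72)

Stirling: (72n)! ~ sqrt(2π·72n) · (72n/e)^(72n). Hence
  (72n)! · e^(72n) / (72n)^(72n) ~ sqrt(2π·72n).
Dividing by sqrt(n): sqrt(2π·72n) / sqrt(n) = sqrt(2π·72) · n^((1−1)/2), so the limit is sqrt(2π·72).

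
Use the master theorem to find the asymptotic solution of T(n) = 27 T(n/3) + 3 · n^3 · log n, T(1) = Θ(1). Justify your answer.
T(n) = Θ(n^3 · (log n)^2)

Here log_3 27 = 3 and f(n) = 3 · n^3 · log n = Θ(n^(log_3 27) · (log n)^1). This is the extended Case 2 of the master theorem (f matches the critical exponent up to log factors), giving T(n) = Θ(n^(log_3 27) · (log n)^(1+1)) = Θ(n^3 · (log n)^2).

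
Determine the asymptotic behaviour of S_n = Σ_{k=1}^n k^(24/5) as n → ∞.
S_n ~ (5/29) · n^(29/5)

Integral comparison: Σ_{k=1}^n k^(24/5) = ∫_0^n x^(24/5) dx + O(n^(24/5)). The integral is n^(1 + 24/5) / (1 + 24/5) = n^((24+5)/5) / ((24+5)/5) = (5/29) · n^(29/5).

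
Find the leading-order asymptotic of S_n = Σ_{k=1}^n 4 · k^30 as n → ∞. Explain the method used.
S_n ~ 4 · n^31 / 31

By integral comparison (Euler-Maclaurin), Σ_{k=1}^n 4 · k^30 = 4 · ∫_0^n x^30 dx + O(n^30) = 4 · n^31/31 + O(n^30). (Equivalently, Faulhaber's formula gives the same leading term.)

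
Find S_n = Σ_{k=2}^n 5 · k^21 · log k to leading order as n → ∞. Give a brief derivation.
S_n ~ 5 · n^22 log n / 22 − 5 · n^22 / 484

By integral comparison, S_n = ∫_1^n 5 · x^21 · log x dx + O(n^21 · log n). For the integral, ∫ x^21 log x dx = n^22 log n / 22 − n^22/484 (integration by parts). Hence S_n ~ 5 · n^22 log n / 22 − 5 · n^22 / 484.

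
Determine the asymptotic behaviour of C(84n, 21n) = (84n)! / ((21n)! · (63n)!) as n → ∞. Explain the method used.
C(84n, 21n) ~ (256/27)^(21n) · sqrt(2/(3π·21n))

Write N = 21n. Apply Stirling to each factorial:
  (4N)! ~ sqrt(2π·4N) · (4N/e)^(4N),
  N! ~ sqrt(2π N) · (N/e)^N,
  (3N)! ~ sqrt(2π·3N) · (3N/e)^(3N).
The exponential factors combine to (4N)^(4N) / (N^N · (3N)^(3N)) = 4^(4N)/3^(3N) = (4^4/3^3)^N = (256/27)^N.
The square-root prefactors combine to sqrt(2π·4N) / (sqrt(2π N)·sqrt(2π·3N)) = sqrt(4 / (2π·3·N)) = sqrt(2/(3π·21n)).
Substituting N = 21n: C(84n, 21n) ~ (256/27)^(21n) · sqrt(2/(3π·21n)).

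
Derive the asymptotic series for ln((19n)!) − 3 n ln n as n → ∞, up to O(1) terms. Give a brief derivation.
ln((19n)!) − 3 n ln n = 16 n ln n + 19(ln 19 − 1) n + (1/2) ln(2π·19n) + O(1/n)

Stirling: ln((19n)!) = 19n ln(19n) − 19n + (1/2) ln(2π·19n) + O(1/n).
Expand 19n ln(19n) = 19n (ln n + ln 19) = 19n ln n + 19n ln 19.
Subtract 3n ln n: leading term is (19 − 3) n ln n = 16 n ln n. The next term is 19n ln 19 − 19n = 19(ln 19 − 1) n. Then the (1/2) ln(2π·19n) correction.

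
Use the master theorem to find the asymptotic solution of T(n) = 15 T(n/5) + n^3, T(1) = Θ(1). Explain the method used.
T(n) = Θ(n^3)

log_5 15 ≈ 1.683. f(n) = n^3 dominates n^(log_5 15) since 3 > 1.683, and the regularity condition a·f(n/b) = 15·(n/5)^3 = (15/125)·n^3 ≤ c·f(n) holds with c = 15/125 ≈ 0.12 < 1. So this is Case 3: T(n) = Θ(f(n)) = Θ(n^3).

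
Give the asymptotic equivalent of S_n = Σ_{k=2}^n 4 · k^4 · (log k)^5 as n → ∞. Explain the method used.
S_n ~ 4 · n^5 · (log n)^5 / 5

By integral comparison, S_n = ∫_1^n 4 · x^4 · (log x)^5 dx + O(n^4 · (log n)^5). For the integral, the leading term of ∫_1^n x^4 (log x)^5 dx is n^5/5 · (log n)^5 (by repeated integration by parts; each step lowers the log-exponent and produces a relatively O(1/log n) correction). Hence S_n ~ 4 · n^5 · (log n)^5 / 5.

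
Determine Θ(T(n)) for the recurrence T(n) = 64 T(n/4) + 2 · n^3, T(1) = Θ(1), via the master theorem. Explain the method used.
T(n) = Θ(n^3 log n)

log_4 64 = 3, and f(n) = 2 · n^3 = Θ(n^(log_4 64)). This is Case 2 of the master theorem: T(n) = Θ(f(n) · log n) = Θ(n^3 log n).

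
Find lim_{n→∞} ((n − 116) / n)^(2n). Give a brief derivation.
lim = e^(−232)

Rewrite as (1 − 116/n)^(2n). By the standard limit (1 + x/n)^n → e^x, we have (1 − 116/n)^n → e^(−116), and raising to the 2nd power gives e^(−232).
More precisely, ln[(1 − 116/n)^(2n)] = 2n · ln(1 − 116/n) = 2n · (-116/n + O(1/n^2)) = -232 + O(1/n) → -232.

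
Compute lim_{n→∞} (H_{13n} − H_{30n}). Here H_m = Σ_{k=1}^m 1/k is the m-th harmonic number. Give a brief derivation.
lim = ln(13/30)

Euler-Maclaurin gives H_m = ln m + γ + 1/(2m) + O(1/m^2). The γ and O(1/m) terms cancel in the difference:
  H_{13n} − H_{30n} = ln(13n) − ln(30n) + O(1/n) = ln(13/30) + O(1/n).
Hence the limit is ln(13/30).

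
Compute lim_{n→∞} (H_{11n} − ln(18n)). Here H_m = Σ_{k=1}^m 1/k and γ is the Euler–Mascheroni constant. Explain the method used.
lim = ln(11/18) + γ

By Euler-Maclaurin, H_m = ln m + γ + O(1/m). So
  H_{11n} − ln(18n) = ln(11n) + γ − ln(18n) + O(1/n)
                       = ln(11/18) + γ + O(1/n).
Hence the limit is ln(11/18) + γ.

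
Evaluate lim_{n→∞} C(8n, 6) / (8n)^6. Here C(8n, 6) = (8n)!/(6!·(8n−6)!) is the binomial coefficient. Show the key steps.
lim = 1/6! = 1/720

With N = 8n → ∞: C(N, 6) / N^6 = [N(N−1)…(N−5)] / (6! · N^6) = (1/6!) · 1 · (1 − 1/(8n)) · … · (1 − 5/(8n)). Each factor → 1 as N → ∞, so the limit is 1/6! = 1/720.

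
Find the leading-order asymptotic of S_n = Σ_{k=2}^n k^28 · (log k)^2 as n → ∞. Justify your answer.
S_n ~ n^29 · (log n)^2 / 29

By integral comparison, S_n = ∫_1^n x^28 · (log x)^2 dx + O(n^28 · (log n)^2). For the integral, the leading term of ∫_1^n x^28 (log x)^2 dx is n^29/29 · (log n)^2 (by repeated integration by parts; each step lowers the log-exponent and produces a relatively O(1/log n) correction). Hence S_n ~ n^29 · (log n)^2 / 29.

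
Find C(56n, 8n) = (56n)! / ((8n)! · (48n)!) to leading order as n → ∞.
C(56n, 8n) ~ (823543/46656)^(8n) · sqrt(7/(12π·8n))

Write N = 8n. Apply Stirling to each factorial:
  (7N)! ~ sqrt(2π·7N) · (7N/e)^(7N),
  N! ~ sqrt(2π N) · (N/e)^N,
  (6N)! ~ sqrt(2π·6N) · (6N/e)^(6N).
The exponential factors combine to (7N)^(7N) / (N^N · (6N)^(6N)) = 7^(7N)/6^(6N) = (7^7/6^6)^N = (823543/46656)^N.
The square-root prefactors combine to sqrt(2π·7N) / (sqrt(2π N)·sqrt(2π·6N)) = sqrt(7 / (2π·6·N)) = sqrt(7/(12π·8n)).
Substituting N = 8n: C(56n, 8n) ~ (823543/46656)^(8n) · sqrt(7/(12π·8n)).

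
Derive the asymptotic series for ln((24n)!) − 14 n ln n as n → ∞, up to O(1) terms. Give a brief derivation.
ln((24n)!) − 14 n ln n = 10 n ln n + 24(ln 24 − 1) n + (1/2) ln(2π·24n) + O(1/n)

Stirling: ln((24n)!) = 24n ln(24n) − 24n + (1/2) ln(2π·24n) + O(1/n).
Expand 24n ln(24n) = 24n (ln n + ln 24) = 24n ln n + 24n ln 24.
Subtract 14n ln n: leading term is (24 − 14) n ln n = 10 n ln n. The next term is 24n ln 24 − 24n = 24(ln 24 − 1) n. Then the (1/2) ln(2π·24n) correction.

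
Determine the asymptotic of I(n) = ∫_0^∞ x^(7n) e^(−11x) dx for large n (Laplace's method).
I(n) ~ (sqrt(2π·7n) / 11) · (7n/(11e))^(7n)

Write the integrand as exp(7n ln x − 11x) and set f(x) = 7n ln x − 11x. Then f'(x) = 7n/x − 11 = 0 at x* = 7n/11, and f''(x*) = −7n/x*^2 = −11^2/(7n). Laplace's method (interior maximum) gives
  I(n) ~ e^(f(x*)) · sqrt(2π / |f''(x*)|)
        = exp(7n ln(7n/11) − 7n) · sqrt(2π · 7n / 11^2)
        = (7n/11)^(7n) e^(−7n) · sqrt(2π·7n) / 11
        = (sqrt(2π·7n) / 11) · (7n/(11e))^(7n).
This matches Γ(7n+1)/11^(7n+1) with Stirling applied to Γ.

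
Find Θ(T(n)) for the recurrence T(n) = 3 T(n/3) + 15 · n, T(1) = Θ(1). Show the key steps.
T(n) = Θ(n log n)

log_3 3 = 1, and f(n) = 15 · n = Θ(n^(log_3 3)). This is Case 2 of the master theorem: T(n) = Θ(f(n) · log n) = Θ(n log n).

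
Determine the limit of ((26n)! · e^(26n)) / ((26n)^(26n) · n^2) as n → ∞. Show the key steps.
lim = 0

Stirling: (26n)! ~ sqrt(2π·26n) · (26n/e)^(26n). Hence
  (26n)! · e^(26n) / (26n)^(26n) ~ sqrt(2π·26n).
Dividing by n^2: sqrt(2π·26n) / n^2 = sqrt(2π·26) · n^((1−4)/2), so the expression behaves like sqrt(2π·26) · n^((1−4)/2) → 0.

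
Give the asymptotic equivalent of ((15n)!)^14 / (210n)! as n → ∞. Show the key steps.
((15n)!)^14/(210n)! ~ ((2π·15n)^(13/2) / sqrt(14)) · 14^(−14·15n)  →  0

Write N = 15n. Stirling: N! ~ sqrt(2π N)(N/e)^N and (14N)! ~ sqrt(2π·14N)·(14N/e)^(14N).
  (N!)^14/(14N)! ~ (2π N)^(14/2) (N/e)^(14N) / [sqrt(2π·14N) (14N/e)^(14N)]
     = (2π N)^(14/2) / sqrt(2π·14N) · (N/(14N))^(14N)
     = (2π N)^((14−1)/2) / sqrt(14) · 14^(−14N).
Since 14^14 > 1, the factor 14^(−14N) decays exponentially, so the ratio → 0. Substituting N = 15n gives the stated form.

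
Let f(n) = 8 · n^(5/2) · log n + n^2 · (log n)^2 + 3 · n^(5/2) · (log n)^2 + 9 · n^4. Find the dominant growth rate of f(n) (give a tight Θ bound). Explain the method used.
f(n) ∈ Θ(n^4)

Compare the terms by growth order. For large n, n^a · (log n)^b dominates n^a' · (log n)^b' iff a > a', or (a = a' and b > b'). Ranking the 4 terms shows the dominant one is 9 · n^4. Hence f(n) ∈ Θ(n^4).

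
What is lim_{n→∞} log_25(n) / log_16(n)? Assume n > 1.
lim = ln(16) / ln(25) = log_25(16)

Change of base: log_25(n) = ln n / ln 25 and log_16(n) = ln n / ln 16. The ratio is (ln n / ln 25) · (ln 16 / ln n) = ln 16 / ln 25, a constant independent of n. So the limit is ln 16 / ln 25 = log_25(16).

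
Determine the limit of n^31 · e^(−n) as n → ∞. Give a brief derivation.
lim = 0

Exponentials with base > 1 dominate every fixed polynomial: for any fixed c, n^c / e^n → 0 as n → ∞ (e.g. by the ratio test, or since e^n grows faster than any power of n). Hence n^31 · e^(−n) = n^31 / e^n → 0.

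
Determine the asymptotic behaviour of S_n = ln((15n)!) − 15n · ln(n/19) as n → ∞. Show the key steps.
S_n ~ 15n · (ln 285 − 1) + O(ln n)

Stirling: ln((15n)!) = 15n ln(15n) − 15n + O(ln n).
  S_n = 15n ln(15n) − 15n − 15n ln(n/19) + O(ln n)
      = 15n ln(15n) − 15n ln n + 15n ln 19 − 15n + O(ln n)
      = 15n ln 15 + 15n ln 19 − 15n + O(ln n)
      = 15n (ln 285 − 1) + O(ln n).
Numerically ln(285) − 1 ≈ 4.6525.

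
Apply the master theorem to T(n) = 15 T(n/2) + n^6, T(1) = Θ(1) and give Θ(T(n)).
T(n) = Θ(n^6)

log_2 15 ≈ 3.907. f(n) = n^6 dominates n^(log_2 15) since 6 > 3.907, and the regularity condition a·f(n/b) = 15·(n/2)^6 = (15/64)·n^6 ≤ c·f(n) holds with c = 15/64 ≈ 0.234 < 1. So this is Case 3: T(n) = Θ(f(n)) = Θ(n^6).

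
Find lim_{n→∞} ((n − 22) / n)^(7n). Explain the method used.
lim = e^(−154)

Rewrite as (1 − 22/n)^(7n). By the standard limit (1 + x/n)^n → e^x, we have (1 − 22/n)^n → e^(−22), and raising to the 7th power gives e^(−154).
More precisely, ln[(1 − 22/n)^(7n)] = 7n · ln(1 − 22/n) = 7n · (-22/n + O(1/n^2)) = -154 + O(1/n) → -154.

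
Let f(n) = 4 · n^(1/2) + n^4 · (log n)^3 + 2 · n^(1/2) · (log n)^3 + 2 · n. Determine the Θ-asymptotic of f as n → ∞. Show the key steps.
f(n) ∈ Θ(n^4 · (log n)^3)

Compare the terms by growth order. For large n, n^a · (log n)^b dominates n^a' · (log n)^b' iff a > a', or (a = a' and b > b'). Ranking the 4 terms shows the dominant one is n^4 · (log n)^3. Hence f(n) ∈ Θ(n^4 · (log n)^3).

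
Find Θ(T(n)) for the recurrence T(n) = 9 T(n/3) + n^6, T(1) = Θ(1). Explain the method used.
T(n) = Θ(n^6)

log_3 9 ≈ 2.000. f(n) = n^6 dominates n^(log_3 9) since 6 > 2.000, and the regularity condition a·f(n/b) = 9·(n/3)^6 = (9/729)·n^6 ≤ c·f(n) holds with c = 9/729 ≈ 0.0123 < 1. So this is Case 3: T(n) = Θ(f(n)) = Θ(n^6).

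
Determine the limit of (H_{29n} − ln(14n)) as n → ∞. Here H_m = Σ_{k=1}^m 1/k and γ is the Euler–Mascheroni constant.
lim = ln(29/14) + γ

By Euler-Maclaurin, H_m = ln m + γ + O(1/m). So
  H_{29n} − ln(14n) = ln(29n) + γ − ln(14n) + O(1/n)
                       = ln(29/14) + γ + O(1/n).
Hence the limit is ln(29/14) + γ.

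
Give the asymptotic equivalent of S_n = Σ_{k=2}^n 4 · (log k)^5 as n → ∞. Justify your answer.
S_n ~ 4 · n · (log n)^5

By integral comparison, S_n = ∫_1^n 4 · (log x)^5 dx + O((log n)^5). For the integral, the leading term of ∫_1^n (log x)^5 dx is n · (log n)^5 (by repeated integration by parts; each step lowers the log-exponent and produces a relatively O(1/log n) correction). Hence S_n ~ 4 · n · (log n)^5.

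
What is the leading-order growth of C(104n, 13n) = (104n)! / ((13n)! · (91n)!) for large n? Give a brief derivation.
C(104n, 13n) ~ (16777216/823543)^(13n) · sqrt(4/(7π·13n))

Write N = 13n. Apply Stirling to each factorial:
  (8N)! ~ sqrt(2π·8N) · (8N/e)^(8N),
  N! ~ sqrt(2π N) · (N/e)^N,
  (7N)! ~ sqrt(2π·7N) · (7N/e)^(7N).
The exponential factors combine to (8N)^(8N) / (N^N · (7N)^(7N)) = 8^(8N)/7^(7N) = (8^8/7^7)^N = (16777216/823543)^N.
The square-root prefactors combine to sqrt(2π·8N) / (sqrt(2π N)·sqrt(2π·7N)) = sqrt(8 / (2π·7·N)) = sqrt(4/(7π·13n)).
Substituting N = 13n: C(104n, 13n) ~ (16777216/823543)^(13n) · sqrt(4/(7π·13n)).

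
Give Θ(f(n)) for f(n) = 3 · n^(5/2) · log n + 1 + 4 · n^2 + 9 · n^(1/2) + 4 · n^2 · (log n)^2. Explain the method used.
f(n) ∈ Θ(n^(5/2) · log n)

Compare the terms by growth order. For large n, n^a · (log n)^b dominates n^a' · (log n)^b' iff a > a', or (a = a' and b > b'). Ranking the 5 terms shows the dominant one is 3 · n^(5/2) · log n. Hence f(n) ∈ Θ(n^(5/2) · log n).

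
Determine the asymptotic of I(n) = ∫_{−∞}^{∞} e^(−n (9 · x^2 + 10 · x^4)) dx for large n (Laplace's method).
I(n) ~ sqrt(π/(9n))

φ(x) = 9 · x^2 + 10 · x^4 has its unique global minimum at x* = 0 (since φ'(x) = 18x + 40x^3 = 0 only at x = 0 for real x with both coefficients positive, and φ → ∞ as |x| → ∞). At x* = 0, φ(0) = 0 and φ''(0) = 18. Laplace's method then gives
  I(n) ~ sqrt(2π / (n · φ''(0))) · e^(−n φ(0)) = sqrt(2π / (18n)) = sqrt(π/(9n)).
The 10 · x^4 term contributes only at subleading order (an O(1/n) relative correction).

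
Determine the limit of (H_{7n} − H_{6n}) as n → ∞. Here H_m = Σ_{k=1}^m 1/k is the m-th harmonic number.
lim = ln(7/6)

Euler-Maclaurin gives H_m = ln m + γ + 1/(2m) + O(1/m^2). The γ and O(1/m) terms cancel in the difference:
  H_{7n} − H_{6n} = ln(7n) − ln(6n) + O(1/n) = ln(7/6) + O(1/n).
Hence the limit is ln(7/6).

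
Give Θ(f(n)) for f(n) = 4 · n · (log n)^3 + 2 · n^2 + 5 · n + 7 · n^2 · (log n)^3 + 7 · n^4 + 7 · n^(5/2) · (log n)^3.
f(n) ∈ Θ(n^4)

Compare the terms by growth order. For large n, n^a · (log n)^b dominates n^a' · (log n)^b' iff a > a', or (a = a' and b > b'). Ranking the 6 terms shows the dominant one is 7 · n^4. Hence f(n) ∈ Θ(n^4).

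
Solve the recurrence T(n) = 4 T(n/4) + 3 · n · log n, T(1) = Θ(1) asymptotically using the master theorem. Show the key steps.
T(n) = Θ(n · (log n)^2)

Here log_4 4 = 1 and f(n) = 3 · n · log n = Θ(n^(log_4 4) · (log n)^1). This is the extended Case 2 of the master theorem (f matches the critical exponent up to log factors), giving T(n) = Θ(n^(log_4 4) · (log n)^(1+1)) = Θ(n · (log n)^2).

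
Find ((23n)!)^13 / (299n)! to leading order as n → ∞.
((23n)!)^13/(299n)! ~ ((2π·23n)^(12/2) / sqrt(13)) · 13^(−13·23n)  →  0

Write N = 23n. Stirling: N! ~ sqrt(2π N)(N/e)^N and (13N)! ~ sqrt(2π·13N)·(13N/e)^(13N).
  (N!)^13/(13N)! ~ (2π N)^(13/2) (N/e)^(13N) / [sqrt(2π·13N) (13N/e)^(13N)]
     = (2π N)^(13/2) / sqrt(2π·13N) · (N/(13N))^(13N)
     = (2π N)^((13−1)/2) / sqrt(13) · 13^(−13N).
Since 13^13 > 1, the factor 13^(−13N) decays exponentially, so the ratio → 0. Substituting N = 23n gives the stated form.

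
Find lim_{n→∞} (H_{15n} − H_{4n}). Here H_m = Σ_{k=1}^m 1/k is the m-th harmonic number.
lim = ln(15/4)

Euler-Maclaurin gives H_m = ln m + γ + 1/(2m) + O(1/m^2). The γ and O(1/m) terms cancel in the difference:
  H_{15n} − H_{4n} = ln(15n) − ln(4n) + O(1/n) = ln(15/4) + O(1/n).
Hence the limit is ln(15/4).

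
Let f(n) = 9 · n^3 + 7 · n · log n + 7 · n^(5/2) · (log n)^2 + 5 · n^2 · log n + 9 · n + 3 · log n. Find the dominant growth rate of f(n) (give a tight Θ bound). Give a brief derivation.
f(n) ∈ Θ(n^3)

Compare the terms by growth order. For large n, n^a · (log n)^b dominates n^a' · (log n)^b' iff a > a', or (a = a' and b > b'). Ranking the 6 terms shows the dominant one is 9 · n^3. Hence f(n) ∈ Θ(n^3).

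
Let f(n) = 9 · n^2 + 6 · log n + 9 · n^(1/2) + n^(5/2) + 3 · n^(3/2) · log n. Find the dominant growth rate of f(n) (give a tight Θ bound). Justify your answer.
f(n) ∈ Θ(n^(5/2))

Compare the terms by growth order. For large n, n^a · (log n)^b dominates n^a' · (log n)^b' iff a > a', or (a = a' and b > b'). Ranking the 5 terms shows the dominant one is n^(5/2). Hence f(n) ∈ Θ(n^(5/2)).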